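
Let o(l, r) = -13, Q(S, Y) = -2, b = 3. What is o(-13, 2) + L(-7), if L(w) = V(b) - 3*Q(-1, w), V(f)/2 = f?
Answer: -1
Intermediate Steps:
V(f) = 2*f
L(w) = 12 (L(w) = 2*3 - 3*(-2) = 6 + 6 = 12)
o(-13, 2) + L(-7) = -13 + 12 = -1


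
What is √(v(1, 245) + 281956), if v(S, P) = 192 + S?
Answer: √282149 ≈ 531.18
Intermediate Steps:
√(v(1, 245) + 281956) = √((192 + 1) + 281956) = √(193 + 281956) = √282149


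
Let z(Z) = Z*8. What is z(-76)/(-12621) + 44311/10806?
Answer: 188606393/45460842 ≈ 4.1488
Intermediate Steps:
z(Z) = 8*Z
z(-76)/(-12621) + 44311/10806 = (8*(-76))/(-12621) + 44311/10806 = -608*(-1/12621) + 44311*(1/10806) = 608/12621 + 44311/10806 = 188606393/45460842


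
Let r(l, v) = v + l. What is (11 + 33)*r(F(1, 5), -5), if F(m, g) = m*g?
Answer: 0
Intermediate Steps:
F(m, g) = g*m
r(l, v) = l + v
(11 + 33)*r(F(1, 5), -5) = (11 + 33)*(5*1 - 5) = 44*(5 - 5) = 44*0 = 0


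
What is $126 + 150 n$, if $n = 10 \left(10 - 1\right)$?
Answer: $13626$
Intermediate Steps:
$n = 90$ ($n = 10 \cdot 9 = 90$)
$126 + 150 n = 126 + 150 \cdot 90 = 126 + 13500 = 13626$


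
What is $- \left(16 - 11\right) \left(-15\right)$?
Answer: $75$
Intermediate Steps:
$- \left(16 - 11\right) \left(-15\right) = - 5 \left(-15\right) = \left(-1\right) \left(-75\right) = 75$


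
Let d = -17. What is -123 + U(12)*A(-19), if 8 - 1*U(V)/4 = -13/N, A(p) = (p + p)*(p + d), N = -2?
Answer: 8085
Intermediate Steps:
A(p) = 2*p*(-17 + p) (A(p) = (p + p)*(p - 17) = (2*p)*(-17 + p) = 2*p*(-17 + p))
U(V) = 6 (U(V) = 32 - (-52)/(-2) = 32 - (-52)*(-1)/2 = 32 - 4*13/2 = 32 - 26 = 6)
-123 + U(12)*A(-19) = -123 + 6*(2*(-19)*(-17 - 19)) = -123 + 6*(2*(-19)*(-36)) = -123 + 6*1368 = -123 + 8208 = 8085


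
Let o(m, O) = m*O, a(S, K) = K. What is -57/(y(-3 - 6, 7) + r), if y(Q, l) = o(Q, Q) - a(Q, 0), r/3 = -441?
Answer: 19/414 ≈ 0.045894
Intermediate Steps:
r = -1323 (r = 3*(-441) = -1323)
o(m, O) = O*m
y(Q, l) = Q² (y(Q, l) = Q*Q - 1*0 = Q² + 0 = Q²)
-57/(y(-3 - 6, 7) + r) = -57/((-3 - 6)² - 1323) = -57/((-9)² - 1323) = -57/(81 - 1323) = -57/(-1242) = -57*(-1/1242) = 19/414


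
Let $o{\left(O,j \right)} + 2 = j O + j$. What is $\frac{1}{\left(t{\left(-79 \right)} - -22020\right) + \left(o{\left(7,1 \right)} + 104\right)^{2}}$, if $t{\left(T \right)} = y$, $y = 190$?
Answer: $\frac{1}{34310} \approx 2.9146 \cdot 10^{-5}$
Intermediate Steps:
$t{\left(T \right)} = 190$
$o{\left(O,j \right)} = -2 + j + O j$ ($o{\left(O,j \right)} = -2 + \left(j O + j\right) = -2 + \left(O j + j\right) = -2 + \left(j + O j\right) = -2 + j + O j$)
$\frac{1}{\left(t{\left(-79 \right)} - -22020\right) + \left(o{\left(7,1 \right)} + 104\right)^{2}} = \frac{1}{\left(190 - -22020\right) + \left(\left(-2 + 1 + 7 \cdot 1\right) + 104\right)^{2}} = \frac{1}{\left(190 + 22020\right) + \left(\left(-2 + 1 + 7\right) + 104\right)^{2}} = \frac{1}{22210 + \left(6 + 104\right)^{2}} = \frac{1}{22210 + 110^{2}} = \frac{1}{22210 + 12100} = \frac{1}{34310}$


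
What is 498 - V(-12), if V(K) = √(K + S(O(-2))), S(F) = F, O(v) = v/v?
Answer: 498 - I*√11 ≈ 498.0 - 3.3166*I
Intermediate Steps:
O(v) = 1
V(K) = √(1 + K) (V(K) = √(K + 1) = √(1 + K))
498 - V(-12) = 498 - √(1 - 12) = 498 - √(-11) = 498 - I*√11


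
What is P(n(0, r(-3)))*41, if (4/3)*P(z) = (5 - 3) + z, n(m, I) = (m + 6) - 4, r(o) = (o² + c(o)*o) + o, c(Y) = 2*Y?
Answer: 123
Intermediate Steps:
r(o) = o + 3*o² (r(o) = (o² + (2*o)*o) + o = (o² + 2*o²) + o = 3*o² + o = o + 3*o²)
n(m, I) = 2 + m (n(m, I) = (6 + m) - 4 = 2 + m)
P(z) = 3/2 + 3*z/4 (P(z) = 3*((5 - 3) + z)/4 = 3*(2 + z)/4 = 3/2 + 3*z/4)
P(n(0, r(-3)))*41 = (3/2 + 3*(2 + 0)/4)*41 = (3/2 + (¾)*2)*41 = (3/2 + 3/2)*41 = 3*41 = 123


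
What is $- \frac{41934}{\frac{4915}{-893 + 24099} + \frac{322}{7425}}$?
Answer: $- \frac{7225418999700}{43966207} \approx -1.6434 \cdot 10^{5}$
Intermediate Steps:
$- \frac{41934}{\frac{4915}{-893 + 24099} + \frac{322}{7425}} = - \frac{41934}{\frac{4915}{23206} + 322 \cdot \frac{1}{7425}} = - \frac{41934}{4915 \cdot \frac{1}{23206} + \frac{322}{7425}} = - \frac{41934}{\frac{4915}{23206} + \frac{322}{7425}} = - \frac{41934}{\frac{43966207}{172304550}} = \left(-41934\right) \frac{172304550}{43966207} = - \frac{7225418999700}{43966207}$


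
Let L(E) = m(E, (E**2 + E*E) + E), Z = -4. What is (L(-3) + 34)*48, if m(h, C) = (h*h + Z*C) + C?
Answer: -96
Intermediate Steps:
m(h, C) = h**2 - 3*C (m(h, C) = (h*h - 4*C) + C = (h**2 - 4*C) + C = h**2 - 3*C)
L(E) = -5*E**2 - 3*E (L(E) = E**2 - 3*((E**2 + E*E) + E) = E**2 - 3*((E**2 + E**2) + E) = E**2 - 3*(2*E**2 + E) = E**2 - 3*(E + 2*E**2) = E**2 + (-6*E**2 - 3*E) = -5*E**2 - 3*E)
(L(-3) + 34)*48 = (-3*(-3 - 5*(-3)) + 34)*48 = (-3*(-3 + 15) + 34)*48 = (-3*12 + 34)*48 = (-36 + 34)*48 = -2*48 = -96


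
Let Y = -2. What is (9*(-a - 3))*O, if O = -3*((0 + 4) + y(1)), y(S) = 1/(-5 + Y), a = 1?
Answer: 2916/7 ≈ 416.57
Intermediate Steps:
y(S) = -⅐ (y(S) = 1/(-5 - 2) = 1/(-7) = -⅐)
O = -81/7 (O = -3*((0 + 4) - ⅐) = -3*(4 - ⅐) = -3*27/7 = -81/7 ≈ -11.571)
(9*(-a - 3))*O = (9*(-1*1 - 3))*(-81/7) = (9*(-1 - 3))*(-81/7) = (9*(-4))*(-81/7) = -36*(-81/7) = 2916/7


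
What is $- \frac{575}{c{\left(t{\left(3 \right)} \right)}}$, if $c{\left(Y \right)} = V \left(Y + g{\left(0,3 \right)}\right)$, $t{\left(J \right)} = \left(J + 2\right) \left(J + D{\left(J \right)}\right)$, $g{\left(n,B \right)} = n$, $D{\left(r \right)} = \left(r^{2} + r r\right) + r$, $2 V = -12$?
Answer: $\frac{115}{144} \approx 0.79861$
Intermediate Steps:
$V = -6$ ($V = \frac{1}{2} \left(-12\right) = -6$)
$D{\left(r \right)} = r + 2 r^{2}$ ($D{\left(r \right)} = \left(r^{2} + r^{2}\right) + r = 2 r^{2} + r = r + 2 r^{2}$)
$t{\left(J \right)} = \left(2 + J\right) \left(J + J \left(1 + 2 J\right)\right)$ ($t{\left(J \right)} = \left(J + 2\right) \left(J + J \left(1 + 2 J\right)\right) = \left(2 + J\right) \left(J + J \left(1 + 2 J\right)\right)$)
$c{\left(Y \right)} = - 6 Y$ ($c{\left(Y \right)} = - 6 \left(Y + 0\right) = - 6 Y$)
$- \frac{575}{c{\left(t{\left(3 \right)} \right)}} = - \frac{575}{\left(-6\right) 2 \cdot 3 \left(2 + 3^{2} + 3 \cdot 3\right)} = - \frac{575}{\left(-6\right) 2 \cdot 3 \left(2 + 9 + 9\right)} = - \frac{575}{\left(-6\right) 2 \cdot 3 \cdot 20} = - \frac{575}{\left(-6\right) 120} = - \frac{575}{-720} = \left(-575\right) \left(- \frac{1}{720}\right) = \frac{115}{144}$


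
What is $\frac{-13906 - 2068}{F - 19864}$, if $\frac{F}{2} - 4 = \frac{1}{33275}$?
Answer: $\frac{37966775}{47193457} \approx 0.80449$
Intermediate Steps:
$F = \frac{266202}{33275}$ ($F = 8 + \frac{2}{33275} = \frac{266202}{33275} \approx 8.0001$)
$\frac{-13906 - 2068}{F - 19864} = \frac{-13906 - 2068}{\frac{266202}{33275} - 19864} = - \frac{15974}{- \frac{660708398}{33275}} = \left(-15974\right) \left(- \frac{33275}{660708398}\right) = \frac{37966775}{47193457}$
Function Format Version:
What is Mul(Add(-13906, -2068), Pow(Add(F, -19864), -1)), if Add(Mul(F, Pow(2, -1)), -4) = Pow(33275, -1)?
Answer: Rational(37966775, 47193457) ≈ 0.80449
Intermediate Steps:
F = Rational(266202, 33275) (F = Add(8, Mul(2, Pow(33275, -1))) = Add(8, Mul(2, Rational(1, 33275))) = Add(8, Rational(2, 33275)) = Rational(266202, 33275) ≈ 8.0001)
Mul(Add(-13906, -2068), Pow(Add(F, -19864), -1)) = Mul(Add(-13906, -2068), Pow(Add(Rational(266202, 33275), -19864), -1)) = Mul(-15974, Pow(Rational(-660708398, 33275), -1)) = Mul(-15974, Rational(-33275, 660708398)) = Rational(37966775, 47193457)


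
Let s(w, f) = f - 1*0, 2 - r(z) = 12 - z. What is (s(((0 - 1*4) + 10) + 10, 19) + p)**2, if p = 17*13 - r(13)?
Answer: 56169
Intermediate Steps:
r(z) = -10 + z (r(z) = 2 - (12 - z) = 2 + (-12 + z) = -10 + z)
s(w, f) = f (s(w, f) = f + 0 = f)
p = 218 (p = 17*13 - (-10 + 13) = 221 - 1*3 = 221 - 3 = 218)
(s(((0 - 1*4) + 10) + 10, 19) + p)**2 = (19 + 218)**2 = 237**2 = 56169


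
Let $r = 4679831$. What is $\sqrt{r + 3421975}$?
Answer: $\sqrt{8101806} \approx 2846.4$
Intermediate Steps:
$\sqrt{r + 3421975} = \sqrt{4679831 + 3421975} = \sqrt{8101806}$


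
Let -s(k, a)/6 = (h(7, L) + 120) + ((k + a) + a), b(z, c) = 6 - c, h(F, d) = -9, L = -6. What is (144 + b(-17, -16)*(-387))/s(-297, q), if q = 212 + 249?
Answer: 1395/736 ≈ 1.8954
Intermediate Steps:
q = 461
s(k, a) = -666 - 12*a - 6*k (s(k, a) = -6*((-9 + 120) + ((k + a) + a)) = -6*(111 + ((a + k) + a)) = -6*(111 + (k + 2*a)) = -6*(111 + k + 2*a) = -666 - 12*a - 6*k)
(144 + b(-17, -16)*(-387))/s(-297, q) = (144 + (6 - 1*(-16))*(-387))/(-666 - 12*461 - 6*(-297)) = (144 + (6 + 16)*(-387))/(-666 - 5532 + 1782) = (144 + 22*(-387))/(-4416) = (144 - 8514)*(-1/4416) = -8370*(-1/4416) = 1395/736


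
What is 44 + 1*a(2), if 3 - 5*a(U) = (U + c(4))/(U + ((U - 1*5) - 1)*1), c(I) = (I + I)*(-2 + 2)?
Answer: 224/5 ≈ 44.800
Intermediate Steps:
c(I) = 0 (c(I) = (2*I)*0 = 0)
a(U) = ⅗ - U/(5*(-6 + 2*U)) (a(U) = ⅗ - (U + 0)/(5*(U + ((U - 1*5) - 1)*1)) = ⅗ - U/(5*(U + ((U - 5) - 1)*1)) = ⅗ - U/(5*(U + ((-5 + U) - 1)*1)) = ⅗ - U/(5*(U + (-6 + U)*1)) = ⅗ - U/(5*(U + (-6 + U))) = ⅗ - U/(5*(-6 + 2*U)))
44 + 1*a(2) = 44 + 1*((-18 + 5*2)/(10*(-3 + 2))) = 44 + 1*((⅒)*(-18 + 10)/(-1)) = 44 + 1*((⅒)*(-1)*(-8)) = 44 + 1*(⅘) = 44 + ⅘ = 224/5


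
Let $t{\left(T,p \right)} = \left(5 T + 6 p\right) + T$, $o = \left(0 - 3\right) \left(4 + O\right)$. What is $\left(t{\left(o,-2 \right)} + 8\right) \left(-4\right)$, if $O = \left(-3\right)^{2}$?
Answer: $952$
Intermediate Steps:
$O = 9$
$o = -39$ ($o = \left(0 - 3\right) \left(4 + 9\right) = \left(-3\right) 13 = -39$)
$t{\left(T,p \right)} = 6 T + 6 p$
$\left(t{\left(o,-2 \right)} + 8\right) \left(-4\right) = \left(\left(6 \left(-39\right) + 6 \left(-2\right)\right) + 8\right) \left(-4\right) = \left(\left(-234 - 12\right) + 8\right) \left(-4\right) = \left(-246 + 8\right) \left(-4\right) = \left(-238\right) \left(-4\right) = 952$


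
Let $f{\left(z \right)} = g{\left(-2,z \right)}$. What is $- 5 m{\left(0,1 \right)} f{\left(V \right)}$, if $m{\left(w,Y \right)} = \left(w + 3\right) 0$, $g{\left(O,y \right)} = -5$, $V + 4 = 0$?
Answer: $0$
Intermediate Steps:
$V = -4$ ($V = -4 + 0 = -4$)
$f{\left(z \right)} = -5$
$m{\left(w,Y \right)} = 0$ ($m{\left(w,Y \right)} = \left(3 + w\right) 0 = 0$)
$- 5 m{\left(0,1 \right)} f{\left(V \right)} = \left(-5\right) 0 \left(-5\right) = 0 \left(-5\right) = 0$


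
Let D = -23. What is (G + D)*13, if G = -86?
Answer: -1417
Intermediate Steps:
(G + D)*13 = (-86 - 23)*13 = -109*13 = -1417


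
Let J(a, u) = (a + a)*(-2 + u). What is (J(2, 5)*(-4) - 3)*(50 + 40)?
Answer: -4590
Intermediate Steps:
J(a, u) = 2*a*(-2 + u) (J(a, u) = (2*a)*(-2 + u) = 2*a*(-2 + u))
(J(2, 5)*(-4) - 3)*(50 + 40) = ((2*2*(-2 + 5))*(-4) - 3)*(50 + 40) = ((2*2*3)*(-4) - 3)*90 = (12*(-4) - 3)*90 = (-48 - 3)*90 = -51*90 = -4590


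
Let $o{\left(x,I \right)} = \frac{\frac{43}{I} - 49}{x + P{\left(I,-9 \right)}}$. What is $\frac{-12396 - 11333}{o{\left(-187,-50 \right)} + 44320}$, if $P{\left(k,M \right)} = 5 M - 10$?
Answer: $- \frac{287120900}{536274493} \approx -0.5354$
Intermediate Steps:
$P{\left(k,M \right)} = -10 + 5 M$
$o{\left(x,I \right)} = \frac{-49 + \frac{43}{I}}{-55 + x}$ ($o{\left(x,I \right)} = \frac{\frac{43}{I} - 49}{x + \left(-10 + 5 \left(-9\right)\right)} = \frac{-49 + \frac{43}{I}}{x - 55} = \frac{-49 + \frac{43}{I}}{-55 + x}$)
$\frac{-12396 - 11333}{o{\left(-187,-50 \right)} + 44320} = \frac{-12396 - 11333}{\frac{43 - -2450}{\left(-50\right) \left(-55 - 187\right)} + 44320} = - \frac{23729}{- \frac{43 + 2450}{50 \left(-242\right)} + 44320} = - \frac{23729}{\left(- \frac{1}{50}\right) \left(- \frac{1}{242}\right) 2493 + 44320} = - \frac{23729}{\frac{2493}{12100} + 44320} = - \frac{23729}{\frac{536274493}{12100}} = \left(-23729\right) \frac{12100}{536274493} = - \frac{287120900}{536274493}$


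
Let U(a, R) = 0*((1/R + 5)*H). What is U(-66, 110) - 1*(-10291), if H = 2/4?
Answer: 10291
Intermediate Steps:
H = ½ (H = 2*(¼) = ½ ≈ 0.50000)
U(a, R) = 0 (U(a, R) = 0*((1/R + 5)*(½)) = 0*((5 + 1/R)*(½)) = 0*(5/2 + 1/(2*R)) = 0)
U(-66, 110) - 1*(-10291) = 0 - 1*(-10291) = 0 + 10291 = 10291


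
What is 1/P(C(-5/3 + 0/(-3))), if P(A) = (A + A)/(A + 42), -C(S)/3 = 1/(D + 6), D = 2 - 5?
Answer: -41/2 ≈ -20.500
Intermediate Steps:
D = -3
C(S) = -1 (C(S) = -3/(-3 + 6) = -3/3 = -3*⅓ = -1)
P(A) = 2*A/(42 + A) (P(A) = (2*A)/(42 + A) = 2*A/(42 + A))
1/P(C(-5/3 + 0/(-3))) = 1/(2*(-1)/(42 - 1)) = 1/(2*(-1)/41) = 1/(2*(-1)*(1/41)) = 1/(-2/41) = -41/2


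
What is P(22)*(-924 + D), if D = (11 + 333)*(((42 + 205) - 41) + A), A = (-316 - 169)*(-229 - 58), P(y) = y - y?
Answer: 0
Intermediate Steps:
P(y) = 0
A = 139195 (A = -485*(-287) = 139195)
D = 47953944 (D = (11 + 333)*(((42 + 205) - 41) + 139195) = 344*((247 - 41) + 139195) = 344*(206 + 139195) = 344*139401 = 47953944)
P(22)*(-924 + D) = 0*(-924 + 47953944) = 0*47953020 = 0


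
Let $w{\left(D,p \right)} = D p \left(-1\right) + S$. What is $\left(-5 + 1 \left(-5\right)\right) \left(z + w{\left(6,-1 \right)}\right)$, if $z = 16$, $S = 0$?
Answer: $-220$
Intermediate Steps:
$w{\left(D,p \right)} = - D p$ ($w{\left(D,p \right)} = D p \left(-1\right) + 0 = - D p + 0 = - D p$)
$\left(-5 + 1 \left(-5\right)\right) \left(z + w{\left(6,-1 \right)}\right) = \left(-5 + 1 \left(-5\right)\right) \left(16 - 6 \left(-1\right)\right) = \left(-5 - 5\right) \left(16 + 6\right) = \left(-10\right) 22 = -220$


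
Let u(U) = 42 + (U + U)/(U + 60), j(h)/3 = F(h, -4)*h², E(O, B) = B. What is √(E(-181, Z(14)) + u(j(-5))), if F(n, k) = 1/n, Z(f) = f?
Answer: √498/3 ≈ 7.4386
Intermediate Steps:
j(h) = 3*h (j(h) = 3*(h²/h) = 3*h)
u(U) = 42 + 2*U/(60 + U) (u(U) = 42 + (2*U)/(60 + U) = 42 + 2*U/(60 + U))
√(E(-181, Z(14)) + u(j(-5))) = √(14 + 4*(630 + 11*(3*(-5)))/(60 + 3*(-5))) = √(14 + 4*(630 + 11*(-15))/(60 - 15)) = √(14 + 4*(630 - 165)/45) = √(14 + 4*(1/45)*465) = √(14 + 124/3) = √(166/3) = √498/3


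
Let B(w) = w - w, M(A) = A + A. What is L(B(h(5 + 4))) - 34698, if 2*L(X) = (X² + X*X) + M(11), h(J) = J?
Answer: -34687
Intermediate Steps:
M(A) = 2*A
B(w) = 0
L(X) = 11 + X² (L(X) = ((X² + X*X) + 2*11)/2 = ((X² + X²) + 22)/2 = (2*X² + 22)/2 = (22 + 2*X²)/2 = 11 + X²)
L(B(h(5 + 4))) - 34698 = (11 + 0²) - 34698 = (11 + 0) - 34698 = 11 - 34698 = -34687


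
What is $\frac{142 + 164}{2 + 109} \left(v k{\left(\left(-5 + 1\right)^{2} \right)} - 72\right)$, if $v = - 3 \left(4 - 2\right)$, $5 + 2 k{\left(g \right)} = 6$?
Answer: $- \frac{7650}{37} \approx -206.76$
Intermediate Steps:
$k{\left(g \right)} = \frac{1}{2}$ ($k{\left(g \right)} = - \frac{5}{2} + \frac{1}{2} \cdot 6 = - \frac{5}{2} + 3 = \frac{1}{2}$)
$v = -6$ ($v = \left(-3\right) 2 = -6$)
$\frac{142 + 164}{2 + 109} \left(v k{\left(\left(-5 + 1\right)^{2} \right)} - 72\right) = \frac{142 + 164}{2 + 109} \left(\left(-6\right) \frac{1}{2} - 72\right) = \frac{306}{111} \left(-3 - 72\right) = 306 \cdot \frac{1}{111} \left(-75\right) = \frac{102}{37} \left(-75\right) = - \frac{7650}{37}$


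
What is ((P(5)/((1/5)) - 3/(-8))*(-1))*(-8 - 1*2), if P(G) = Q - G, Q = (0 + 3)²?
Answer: 815/4 ≈ 203.75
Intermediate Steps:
Q = 9 (Q = 3² = 9)
P(G) = 9 - G
((P(5)/((1/5)) - 3/(-8))*(-1))*(-8 - 1*2) = (((9 - 1*5)/((1/5)) - 3/(-8))*(-1))*(-8 - 1*2) = (((9 - 5)/((1*(⅕))) - 3*(-⅛))*(-1))*(-8 - 2) = ((4/(⅕) + 3/8)*(-1))*(-10) = ((4*5 + 3/8)*(-1))*(-10) = ((20 + 3/8)*(-1))*(-10) = ((163/8)*(-1))*(-10) = -163/8*(-10) = 815/4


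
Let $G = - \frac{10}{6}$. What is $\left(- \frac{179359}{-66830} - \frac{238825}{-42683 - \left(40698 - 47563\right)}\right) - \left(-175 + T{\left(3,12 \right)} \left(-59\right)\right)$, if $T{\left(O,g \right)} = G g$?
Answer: $- \frac{595825142322}{598429235} \approx -995.65$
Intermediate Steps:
$G = - \frac{5}{3}$ ($G = \left(-10\right) \frac{1}{6} = - \frac{5}{3} \approx -1.6667$)
$T{\left(O,g \right)} = - \frac{5 g}{3}$
$\left(- \frac{179359}{-66830} - \frac{238825}{-42683 - \left(40698 - 47563\right)}\right) - \left(-175 + T{\left(3,12 \right)} \left(-59\right)\right) = \left(- \frac{179359}{-66830} - \frac{238825}{-42683 - \left(40698 - 47563\right)}\right) - \left(-175 + \left(- \frac{5}{3}\right) 12 \left(-59\right)\right) = \left(\left(-179359\right) \left(- \frac{1}{66830}\right) - \frac{238825}{-42683 - \left(40698 - 47563\right)}\right) - \left(-175 - -1180\right) = \left(\frac{179359}{66830} - \frac{238825}{-42683 - -6865}\right) - \left(-175 + 1180\right) = \left(\frac{179359}{66830} - \frac{238825}{-42683 + 6865}\right) - 1005 = \left(\frac{179359}{66830} - \frac{238825}{-35818}\right) - 1005 = \left(\frac{179359}{66830} - - \frac{238825}{35818}\right) - 1005 = \left(\frac{179359}{66830} + \frac{238825}{35818}\right) - 1005 = \frac{5596238853}{598429235} - 1005 = - \frac{595825142322}{598429235}$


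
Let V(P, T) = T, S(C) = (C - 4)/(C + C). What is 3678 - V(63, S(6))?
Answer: 22067/6 ≈ 3677.8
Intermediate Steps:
S(C) = (-4 + C)/(2*C) (S(C) = (-4 + C)/((2*C)) = (-4 + C)*(1/(2*C)) = (-4 + C)/(2*C))
3678 - V(63, S(6)) = 3678 - (-4 + 6)/(2*6) = 3678 - 2/(2*6) = 3678 - 1*1/6 = 3678 - 1/6 = 22067/6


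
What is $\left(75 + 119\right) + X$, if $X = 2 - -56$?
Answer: $252$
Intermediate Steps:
$X = 58$ ($X = 2 + 56 = 58$)
$\left(75 + 119\right) + X = \left(75 + 119\right) + 58 = 194 + 58 = 252$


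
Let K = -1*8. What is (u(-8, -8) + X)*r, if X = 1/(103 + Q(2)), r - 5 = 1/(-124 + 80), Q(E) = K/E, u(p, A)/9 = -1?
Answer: -32485/726 ≈ -44.745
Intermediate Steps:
K = -8
u(p, A) = -9 (u(p, A) = 9*(-1) = -9)
Q(E) = -8/E
r = 219/44 (r = 5 + 1/(-124 + 80) = 5 + 1/(-44) = 5 - 1/44 = 219/44 ≈ 4.9773)
X = 1/99 (X = 1/(103 - 8/2) = 1/(103 - 8*½) = 1/(103 - 4) = 1/99 ≈ 0.010101)
(u(-8, -8) + X)*r = (-9 + 1/99)*(219/44) = -890/99*219/44 = -32485/726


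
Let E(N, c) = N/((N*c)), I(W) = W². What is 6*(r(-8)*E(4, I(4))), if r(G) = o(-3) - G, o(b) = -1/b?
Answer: 25/8 ≈ 3.1250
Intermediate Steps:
r(G) = ⅓ - G (r(G) = -1/(-3) - G = -1*(-⅓) - G = ⅓ - G)
E(N, c) = 1/c (E(N, c) = N*(1/(N*c)) = 1/c)
6*(r(-8)*E(4, I(4))) = 6*((⅓ - 1*(-8))/(4²)) = 6*((⅓ + 8)/16) = 6*((25/3)*(1/16)) = 6*(25/48) = 25/8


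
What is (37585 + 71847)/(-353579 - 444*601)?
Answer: -109432/620423 ≈ -0.17638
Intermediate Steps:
(37585 + 71847)/(-353579 - 444*601) = 109432/(-353579 - 266844) = 109432/(-620423) = 109432*(-1/620423) = -109432/620423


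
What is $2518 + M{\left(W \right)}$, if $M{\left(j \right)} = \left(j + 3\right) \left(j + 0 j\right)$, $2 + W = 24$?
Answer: $3068$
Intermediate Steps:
$W = 22$ ($W = -2 + 24 = 22$)
$M{\left(j \right)} = j \left(3 + j\right)$ ($M{\left(j \right)} = \left(3 + j\right) \left(j + 0\right) = \left(3 + j\right) j = j \left(3 + j\right)$)
$2518 + M{\left(W \right)} = 2518 + 22 \left(3 + 22\right) = 2518 + 22 \cdot 25 = 2518 + 550 = 3068$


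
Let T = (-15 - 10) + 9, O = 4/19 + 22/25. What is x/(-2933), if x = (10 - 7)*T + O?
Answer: 22282/1393175 ≈ 0.015994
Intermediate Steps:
O = 518/475 (O = 4*(1/19) + 22*(1/25) = 4/19 + 22/25 = 518/475 ≈ 1.0905)
T = -16 (T = -25 + 9 = -16)
x = -22282/475 (x = (10 - 7)*(-16) + 518/475 = 3*(-16) + 518/475 = -48 + 518/475 = -22282/475 ≈ -46.909)
x/(-2933) = -22282/475/(-2933) = -22282/475*(-1/2933) = 22282/1393175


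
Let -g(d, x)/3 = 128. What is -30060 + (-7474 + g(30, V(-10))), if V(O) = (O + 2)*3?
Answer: -37918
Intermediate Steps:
V(O) = 6 + 3*O (V(O) = (2 + O)*3 = 6 + 3*O)
g(d, x) = -384 (g(d, x) = -3*128 = -384)
-30060 + (-7474 + g(30, V(-10))) = -30060 + (-7474 - 384) = -30060 - 7858 = -37918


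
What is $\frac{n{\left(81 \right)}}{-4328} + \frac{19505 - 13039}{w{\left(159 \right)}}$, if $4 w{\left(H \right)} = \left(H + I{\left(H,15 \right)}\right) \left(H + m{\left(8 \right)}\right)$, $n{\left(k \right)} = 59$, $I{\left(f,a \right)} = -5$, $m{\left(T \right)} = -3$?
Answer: $\frac{13815247}{12996984} \approx 1.063$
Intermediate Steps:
$w{\left(H \right)} = \frac{\left(-5 + H\right) \left(-3 + H\right)}{4}$ ($w{\left(H \right)} = \frac{\left(H - 5\right) \left(H - 3\right)}{4} = \frac{\left(-5 + H\right) \left(-3 + H\right)}{4}$)
$\frac{n{\left(81 \right)}}{-4328} + \frac{19505 - 13039}{w{\left(159 \right)}} = \frac{59}{-4328} + \frac{19505 - 13039}{\frac{15}{4} - 318 + \frac{159^{2}}{4}} = 59 \left(- \frac{1}{4328}\right) + \frac{6466}{\frac{15}{4} - 318 + \frac{1}{4} \cdot 25281} = - \frac{59}{4328} + \frac{6466}{\frac{15}{4} - 318 + \frac{25281}{4}} = - \frac{59}{4328} + \frac{6466}{6006} = - \frac{59}{4328} + 6466 \cdot \frac{1}{6006} = - \frac{59}{4328} + \frac{3233}{3003} = \frac{13815247}{12996984}$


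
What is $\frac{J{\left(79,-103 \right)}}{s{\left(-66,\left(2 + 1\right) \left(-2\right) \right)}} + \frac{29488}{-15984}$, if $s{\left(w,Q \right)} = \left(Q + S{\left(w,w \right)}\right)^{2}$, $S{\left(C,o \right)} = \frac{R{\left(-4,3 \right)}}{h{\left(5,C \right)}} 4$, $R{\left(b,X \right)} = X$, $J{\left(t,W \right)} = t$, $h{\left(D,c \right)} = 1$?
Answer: $\frac{1397}{3996} \approx 0.3496$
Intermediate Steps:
$S{\left(C,o \right)} = 12$ ($S{\left(C,o \right)} = \frac{3}{1} \cdot 4 = 3 \cdot 1 \cdot 4 = 3 \cdot 4 = 12$)
$s{\left(w,Q \right)} = \left(12 + Q\right)^{2}$ ($s{\left(w,Q \right)} = \left(Q + 12\right)^{2} = \left(12 + Q\right)^{2}$)
$\frac{J{\left(79,-103 \right)}}{s{\left(-66,\left(2 + 1\right) \left(-2\right) \right)}} + \frac{29488}{-15984} = \frac{79}{\left(12 + \left(2 + 1\right) \left(-2\right)\right)^{2}} + \frac{29488}{-15984} = \frac{79}{\left(12 + 3 \left(-2\right)\right)^{2}} + 29488 \left(- \frac{1}{15984}\right) = \frac{79}{\left(12 - 6\right)^{2}} - \frac{1843}{999} = \frac{79}{6^{2}} - \frac{1843}{999} = \frac{79}{36} - \frac{1843}{999} = \frac{1397}{3996}$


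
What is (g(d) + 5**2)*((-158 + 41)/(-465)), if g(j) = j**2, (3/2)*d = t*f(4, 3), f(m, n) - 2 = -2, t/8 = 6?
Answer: 195/31 ≈ 6.2903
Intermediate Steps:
t = 48 (t = 8*6 = 48)
f(m, n) = 0 (f(m, n) = 2 - 2 = 0)
d = 0 (d = 2*(48*0)/3 = (2/3)*0 = 0)
(g(d) + 5**2)*((-158 + 41)/(-465)) = (0**2 + 5**2)*((-158 + 41)/(-465)) = (0 + 25)*(-117*(-1/465)) = 25*(39/155) = 195/31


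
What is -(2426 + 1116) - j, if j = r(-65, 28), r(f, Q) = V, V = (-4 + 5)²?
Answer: -3543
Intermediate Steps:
V = 1 (V = 1² = 1)
r(f, Q) = 1
j = 1
-(2426 + 1116) - j = -(2426 + 1116) - 1*1 = -1*3542 - 1 = -3542 - 1 = -3543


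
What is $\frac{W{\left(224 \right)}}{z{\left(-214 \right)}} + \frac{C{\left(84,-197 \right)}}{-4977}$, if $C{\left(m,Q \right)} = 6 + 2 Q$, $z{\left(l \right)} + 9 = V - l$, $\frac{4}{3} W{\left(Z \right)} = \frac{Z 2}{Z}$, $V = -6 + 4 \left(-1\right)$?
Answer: $\frac{55417}{647010} \approx 0.085651$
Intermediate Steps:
$V = -10$ ($V = -6 - 4 = -10$)
$W{\left(Z \right)} = \frac{3}{2}$ ($W{\left(Z \right)} = \frac{3 \frac{Z 2}{Z}}{4} = \frac{3 \frac{2 Z}{Z}}{4} = \frac{3}{4} \cdot 2 = \frac{3}{2}$)
$z{\left(l \right)} = -19 - l$ ($z{\left(l \right)} = -9 - \left(10 + l\right) = -19 - l$)
$\frac{W{\left(224 \right)}}{z{\left(-214 \right)}} + \frac{C{\left(84,-197 \right)}}{-4977} = \frac{3}{2 \left(-19 - -214\right)} + \frac{6 + 2 \left(-197\right)}{-4977} = \frac{3}{2 \left(-19 + 214\right)} + \left(6 - 394\right) \left(- \frac{1}{4977}\right) = \frac{3}{2 \cdot 195} - - \frac{388}{4977} = \frac{3}{2} \cdot \frac{1}{195} + \frac{388}{4977} = \frac{1}{130} + \frac{388}{4977} = \frac{55417}{647010}$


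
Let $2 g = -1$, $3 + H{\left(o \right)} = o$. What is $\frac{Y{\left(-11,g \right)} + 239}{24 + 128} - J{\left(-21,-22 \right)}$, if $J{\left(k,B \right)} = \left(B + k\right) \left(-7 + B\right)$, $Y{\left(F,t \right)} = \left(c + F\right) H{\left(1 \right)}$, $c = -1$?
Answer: $- \frac{189281}{152} \approx -1245.3$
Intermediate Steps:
$H{\left(o \right)} = -3 + o$
$g = - \frac{1}{2}$ ($g = \frac{1}{2} \left(-1\right) = - \frac{1}{2} \approx -0.5$)
$Y{\left(F,t \right)} = 2 - 2 F$ ($Y{\left(F,t \right)} = \left(-1 + F\right) \left(-3 + 1\right) = \left(-1 + F\right) \left(-2\right) = 2 - 2 F$)
$J{\left(k,B \right)} = \left(-7 + B\right) \left(B + k\right)$
$\frac{Y{\left(-11,g \right)} + 239}{24 + 128} - J{\left(-21,-22 \right)} = \frac{\left(2 - -22\right) + 239}{24 + 128} - \left(\left(-22\right)^{2} - -154 - -147 - -462\right) = \frac{\left(2 + 22\right) + 239}{152} - \left(484 + 154 + 147 + 462\right) = \left(24 + 239\right) \frac{1}{152} - 1247 = 263 \cdot \frac{1}{152} - 1247 = \frac{263}{152} - 1247 = - \frac{189281}{152}$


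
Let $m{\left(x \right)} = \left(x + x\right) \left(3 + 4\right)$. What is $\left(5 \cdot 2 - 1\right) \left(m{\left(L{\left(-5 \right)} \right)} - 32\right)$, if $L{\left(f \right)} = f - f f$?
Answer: $-4068$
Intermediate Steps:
$L{\left(f \right)} = f - f^{2}$
$m{\left(x \right)} = 14 x$ ($m{\left(x \right)} = 2 x 7 = 14 x$)
$\left(5 \cdot 2 - 1\right) \left(m{\left(L{\left(-5 \right)} \right)} - 32\right) = \left(5 \cdot 2 - 1\right) \left(14 \left(- 5 \left(1 - -5\right)\right) - 32\right) = \left(10 - 1\right) \left(14 \left(- 5 \left(1 + 5\right)\right) - 32\right) = 9 \left(14 \left(\left(-5\right) 6\right) - 32\right) = 9 \left(14 \left(-30\right) - 32\right) = 9 \left(-420 - 32\right) = 9 \left(-452\right) = -4068$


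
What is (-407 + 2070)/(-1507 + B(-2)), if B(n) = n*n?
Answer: -1663/1503 ≈ -1.1065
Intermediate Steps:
B(n) = n²
(-407 + 2070)/(-1507 + B(-2)) = (-407 + 2070)/(-1507 + (-2)²) = 1663/(-1507 + 4) = 1663/(-1503) = 1663*(-1/1503) = -1663/1503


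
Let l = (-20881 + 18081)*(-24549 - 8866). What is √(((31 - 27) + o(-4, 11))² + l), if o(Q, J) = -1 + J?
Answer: 2*√23390549 ≈ 9672.8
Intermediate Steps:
l = 93562000 (l = -2800*(-33415) = 93562000)
√(((31 - 27) + o(-4, 11))² + l) = √(((31 - 27) + (-1 + 11))² + 93562000) = √((4 + 10)² + 93562000) = √(14² + 93562000) = √(196 + 93562000) = √93562196 = 2*√23390549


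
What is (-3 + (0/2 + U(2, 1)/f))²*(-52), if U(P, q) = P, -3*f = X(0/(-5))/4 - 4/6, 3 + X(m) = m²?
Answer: -22932/289 ≈ -79.349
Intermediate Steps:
X(m) = -3 + m²
f = 17/36 (f = -((-3 + (0/(-5))²)/4 - 4/6)/3 = -((-3 + (0*(-⅕))²)*(¼) - 4*⅙)/3 = -((-3 + 0²)*(¼) - ⅔)/3 = -((-3 + 0)*(¼) - ⅔)/3 = -(-3*¼ - ⅔)/3 = -(-¾ - ⅔)/3 = -⅓*(-17/12) = 17/36 ≈ 0.47222)
(-3 + (0/2 + U(2, 1)/f))²*(-52) = (-3 + (0/2 + 2/(17/36)))²*(-52) = (-3 + (0*(½) + 2*(36/17)))²*(-52) = (-3 + (0 + 72/17))²*(-52) = (-3 + 72/17)²*(-52) = (21/17)²*(-52) = (441/289)*(-52) = -22932/289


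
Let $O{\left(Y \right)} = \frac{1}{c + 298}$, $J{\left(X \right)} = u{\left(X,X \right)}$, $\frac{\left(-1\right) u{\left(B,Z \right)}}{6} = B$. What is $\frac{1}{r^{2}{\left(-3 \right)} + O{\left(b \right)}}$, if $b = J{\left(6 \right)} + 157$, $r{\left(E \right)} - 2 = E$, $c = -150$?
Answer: $\frac{148}{149} \approx 0.99329$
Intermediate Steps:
$u{\left(B,Z \right)} = - 6 B$
$J{\left(X \right)} = - 6 X$
$r{\left(E \right)} = 2 + E$
$b = 121$ ($b = \left(-6\right) 6 + 157 = -36 + 157 = 121$)
$O{\left(Y \right)} = \frac{1}{148}$ ($O{\left(Y \right)} = \frac{1}{-150 + 298} = \frac{1}{148}$)
$\frac{1}{r^{2}{\left(-3 \right)} + O{\left(b \right)}} = \frac{1}{\left(2 - 3\right)^{2} + \frac{1}{148}} = \frac{1}{\left(-1\right)^{2} + \frac{1}{148}} = \frac{1}{1 + \frac{1}{148}} = \frac{1}{\frac{149}{148}} = \frac{148}{149}$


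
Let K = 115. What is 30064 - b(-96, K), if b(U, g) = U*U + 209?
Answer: 20639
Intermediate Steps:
b(U, g) = 209 + U² (b(U, g) = U² + 209 = 209 + U²)
30064 - b(-96, K) = 30064 - (209 + (-96)²) = 30064 - (209 + 9216) = 30064 - 1*9425 = 30064 - 9425 = 20639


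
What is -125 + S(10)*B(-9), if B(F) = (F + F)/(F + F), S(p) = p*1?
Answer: -115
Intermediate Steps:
S(p) = p
B(F) = 1 (B(F) = (2*F)/((2*F)) = (2*F)*(1/(2*F)) = 1)
-125 + S(10)*B(-9) = -125 + 10*1 = -125 + 10 = -115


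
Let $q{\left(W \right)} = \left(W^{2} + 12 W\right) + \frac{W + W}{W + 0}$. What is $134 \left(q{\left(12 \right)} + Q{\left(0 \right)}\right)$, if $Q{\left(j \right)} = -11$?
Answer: $37386$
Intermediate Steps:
$q{\left(W \right)} = 2 + W^{2} + 12 W$ ($q{\left(W \right)} = \left(W^{2} + 12 W\right) + \frac{2 W}{W} = \left(W^{2} + 12 W\right) + 2 = 2 + W^{2} + 12 W$)
$134 \left(q{\left(12 \right)} + Q{\left(0 \right)}\right) = 134 \left(\left(2 + 12^{2} + 12 \cdot 12\right) - 11\right) = 134 \left(\left(2 + 144 + 144\right) - 11\right) = 134 \left(290 - 11\right) = 134 \cdot 279 = 37386$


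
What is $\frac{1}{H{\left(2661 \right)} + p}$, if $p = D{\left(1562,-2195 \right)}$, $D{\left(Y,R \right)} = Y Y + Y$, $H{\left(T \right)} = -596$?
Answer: $\frac{1}{2440810} \approx 4.097 \cdot 10^{-7}$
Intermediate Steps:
$D{\left(Y,R \right)} = Y + Y^{2}$ ($D{\left(Y,R \right)} = Y^{2} + Y = Y + Y^{2}$)
$p = 2441406$ ($p = 1562 \left(1 + 1562\right) = 1562 \cdot 1563 = 2441406$)
$\frac{1}{H{\left(2661 \right)} + p} = \frac{1}{-596 + 2441406} = \frac{1}{2440810}$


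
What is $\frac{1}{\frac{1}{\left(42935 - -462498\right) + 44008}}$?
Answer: $549441$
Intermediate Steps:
$\frac{1}{\frac{1}{\left(42935 - -462498\right) + 44008}} = \frac{1}{\frac{1}{\left(42935 + 462498\right) + 44008}} = \frac{1}{\frac{1}{505433 + 44008}} = \frac{1}{\frac{1}{549441}} = 549441$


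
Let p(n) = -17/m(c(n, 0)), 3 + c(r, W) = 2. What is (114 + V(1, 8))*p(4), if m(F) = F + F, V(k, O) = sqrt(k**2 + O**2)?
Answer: 969 + 17*sqrt(65)/2 ≈ 1037.5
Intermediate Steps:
V(k, O) = sqrt(O**2 + k**2)
c(r, W) = -1 (c(r, W) = -3 + 2 = -1)
m(F) = 2*F
p(n) = 17/2 (p(n) = -17/(2*(-1)) = -17/(-2) = -17*(-1/2) = 17/2)
(114 + V(1, 8))*p(4) = (114 + sqrt(8**2 + 1**2))*(17/2) = (114 + sqrt(64 + 1))*(17/2) = (114 + sqrt(65))*(17/2) = 969 + 17*sqrt(65)/2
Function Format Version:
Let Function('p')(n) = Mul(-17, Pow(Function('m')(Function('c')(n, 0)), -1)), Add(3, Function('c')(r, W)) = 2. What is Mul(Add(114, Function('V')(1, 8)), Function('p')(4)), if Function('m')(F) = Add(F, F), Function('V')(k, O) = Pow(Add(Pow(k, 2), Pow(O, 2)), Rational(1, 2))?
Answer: Add(969, Mul(Rational(17, 2), Pow(65, Rational(1, 2)))) ≈ 1037.5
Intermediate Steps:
Function('V')(k, O) = Pow(Add(Pow(O, 2), Pow(k, 2)), Rational(1, 2))
Function('c')(r, W) = -1 (Function('c')(r, W) = Add(-3, 2) = -1)
Function('m')(F) = Mul(2, F)
Function('p')(n) = Rational(17, 2) (Function('p')(n) = Mul(-17, Pow(Mul(2, -1), -1)) = Mul(-17, Pow(-2, -1)) = Mul(-17, Rational(-1, 2)) = Rational(17, 2))
Mul(Add(114, Function('V')(1, 8)), Function('p')(4)) = Mul(Add(114, Pow(Add(Pow(8, 2), Pow(1, 2)), Rational(1, 2))), Rational(17, 2)) = Mul(Add(114, Pow(Add(64, 1), Rational(1, 2))), Rational(17, 2)) = Mul(Add(114, Pow(65, Rational(1, 2))), Rational(17, 2)) = Add(969, Mul(Rational(17, 2), Pow(65, Rational(1, 2))))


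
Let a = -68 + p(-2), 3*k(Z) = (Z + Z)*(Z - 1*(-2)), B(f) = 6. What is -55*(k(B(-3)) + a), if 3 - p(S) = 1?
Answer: 1870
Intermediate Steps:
p(S) = 2 (p(S) = 3 - 1*1 = 3 - 1 = 2)
k(Z) = 2*Z*(2 + Z)/3 (k(Z) = ((Z + Z)*(Z - 1*(-2)))/3 = ((2*Z)*(Z + 2))/3 = ((2*Z)*(2 + Z))/3 = (2*Z*(2 + Z))/3 = 2*Z*(2 + Z)/3)
a = -66 (a = -68 + 2 = -66)
-55*(k(B(-3)) + a) = -55*((⅔)*6*(2 + 6) - 66) = -55*((⅔)*6*8 - 66) = -55*(32 - 66) = -55*(-34) = 1870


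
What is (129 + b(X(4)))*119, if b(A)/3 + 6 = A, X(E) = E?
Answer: 14637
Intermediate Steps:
b(A) = -18 + 3*A
(129 + b(X(4)))*119 = (129 + (-18 + 3*4))*119 = (129 + (-18 + 12))*119 = (129 - 6)*119 = 123*119 = 14637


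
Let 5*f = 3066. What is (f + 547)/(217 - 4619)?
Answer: -5801/22010 ≈ -0.26356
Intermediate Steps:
f = 3066/5 (f = (1/5)*3066 = 3066/5 ≈ 613.20)
(f + 547)/(217 - 4619) = (3066/5 + 547)/(217 - 4619) = (5801/5)/(-4402) = (5801/5)*(-1/4402) = -5801/22010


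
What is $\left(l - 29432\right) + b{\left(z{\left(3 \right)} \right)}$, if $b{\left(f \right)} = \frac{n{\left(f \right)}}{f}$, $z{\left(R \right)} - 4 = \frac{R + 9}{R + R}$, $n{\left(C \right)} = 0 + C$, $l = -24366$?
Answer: $-53797$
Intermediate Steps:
$n{\left(C \right)} = C$
$z{\left(R \right)} = 4 + \frac{9 + R}{2 R}$ ($z{\left(R \right)} = 4 + \frac{R + 9}{R + R} = 4 + \frac{9 + R}{2 R}$)
$b{\left(f \right)} = 1$ ($b{\left(f \right)} = \frac{f}{f} = 1$)
$\left(l - 29432\right) + b{\left(z{\left(3 \right)} \right)} = \left(-24366 - 29432\right) + 1 = -53798 + 1 = -53797$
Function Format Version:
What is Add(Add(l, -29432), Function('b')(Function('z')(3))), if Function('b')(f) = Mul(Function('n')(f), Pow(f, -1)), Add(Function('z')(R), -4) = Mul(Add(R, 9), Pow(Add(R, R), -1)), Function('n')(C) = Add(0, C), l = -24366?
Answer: -53797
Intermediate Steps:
Function('n')(C) = C
Function('z')(R) = Add(4, Mul(Rational(1, 2), Pow(R, -1), Add(9, R))) (Function('z')(R) = Add(4, Mul(Add(R, 9), Pow(Add(R, R), -1))) = Add(4, Mul(Add(9, R), Pow(Mul(2, R), -1))) = Add(4, Mul(Add(9, R), Mul(Rational(1, 2), Pow(R, -1)))) = Add(4, Mul(Rational(1, 2), Pow(R, -1), Add(9, R))))
Function('b')(f) = 1 (Function('b')(f) = Mul(f, Pow(f, -1)) = 1)
Add(Add(l, -29432), Function('b')(Function('z')(3))) = Add(Add(-24366, -29432), 1) = Add(-53798, 1) = -53797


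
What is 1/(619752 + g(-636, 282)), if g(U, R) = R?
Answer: 1/620034 ≈ 1.6128e-6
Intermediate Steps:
1/(619752 + g(-636, 282)) = 1/(619752 + 282) = 1/620034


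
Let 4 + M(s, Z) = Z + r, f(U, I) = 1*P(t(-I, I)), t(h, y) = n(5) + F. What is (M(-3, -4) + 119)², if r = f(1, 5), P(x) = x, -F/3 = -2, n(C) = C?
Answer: 14884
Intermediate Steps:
F = 6 (F = -3*(-2) = 6)
t(h, y) = 11 (t(h, y) = 5 + 6 = 11)
f(U, I) = 11 (f(U, I) = 1*11 = 11)
r = 11
M(s, Z) = 7 + Z (M(s, Z) = -4 + (Z + 11) = -4 + (11 + Z) = 7 + Z)
(M(-3, -4) + 119)² = ((7 - 4) + 119)² = (3 + 119)² = 122² = 14884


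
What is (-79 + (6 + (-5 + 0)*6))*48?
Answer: -4944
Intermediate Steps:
(-79 + (6 + (-5 + 0)*6))*48 = (-79 + (6 - 5*6))*48 = (-79 + (6 - 30))*48 = (-79 - 24)*48 = -103*48 = -4944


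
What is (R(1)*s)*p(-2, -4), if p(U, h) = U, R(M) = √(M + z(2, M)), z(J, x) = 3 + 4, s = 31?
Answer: -124*√2 ≈ -175.36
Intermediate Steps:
z(J, x) = 7
R(M) = √(7 + M) (R(M) = √(M + 7) = √(7 + M))
(R(1)*s)*p(-2, -4) = (√(7 + 1)*31)*(-2) = (√8*31)*(-2) = ((2*√2)*31)*(-2) = (62*√2)*(-2) = -124*√2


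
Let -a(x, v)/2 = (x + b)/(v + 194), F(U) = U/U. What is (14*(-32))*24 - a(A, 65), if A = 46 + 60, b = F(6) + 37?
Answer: -2784480/259 ≈ -10751.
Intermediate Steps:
F(U) = 1
b = 38 (b = 1 + 37 = 38)
A = 106
a(x, v) = -2*(38 + x)/(194 + v) (a(x, v) = -2*(x + 38)/(v + 194) = -2*(38 + x)/(194 + v))
(14*(-32))*24 - a(A, 65) = (14*(-32))*24 - 2*(-38 - 1*106)/(194 + 65) = -448*24 - 2*(-38 - 106)/259 = -10752 - 2*(-144)/259 = -10752 - 1*(-288/259) = -10752 + 288/259 = -2784480/259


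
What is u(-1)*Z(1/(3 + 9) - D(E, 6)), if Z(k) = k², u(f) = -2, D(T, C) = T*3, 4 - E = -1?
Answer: -32041/72 ≈ -445.01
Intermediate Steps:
E = 5 (E = 4 - 1*(-1) = 4 + 1 = 5)
D(T, C) = 3*T
u(-1)*Z(1/(3 + 9) - D(E, 6)) = -2*(1/(3 + 9) - 3*5)² = -2*(1/12 - 1*15)² = -2*(1/12 - 15)² = -2*(-179/12)² = -2*32041/144 = -32041/72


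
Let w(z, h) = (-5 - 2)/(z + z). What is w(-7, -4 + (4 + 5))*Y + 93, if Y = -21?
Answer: 165/2 ≈ 82.500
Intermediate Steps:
w(z, h) = -7/(2*z) (w(z, h) = -7*1/(2*z) = -7/(2*z))
w(-7, -4 + (4 + 5))*Y + 93 = -7/2/(-7)*(-21) + 93 = -7/2*(-1/7)*(-21) + 93 = (1/2)*(-21) + 93 = -21/2 + 93 = 165/2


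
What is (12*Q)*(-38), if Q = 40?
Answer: -18240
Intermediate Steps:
(12*Q)*(-38) = (12*40)*(-38) = 480*(-38) = -18240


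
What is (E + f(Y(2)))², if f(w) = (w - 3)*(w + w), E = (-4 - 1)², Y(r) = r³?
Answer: 11025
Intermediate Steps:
E = 25 (E = (-5)² = 25)
f(w) = 2*w*(-3 + w) (f(w) = (-3 + w)*(2*w) = 2*w*(-3 + w))
(E + f(Y(2)))² = (25 + 2*2³*(-3 + 2³))² = (25 + 2*8*(-3 + 8))² = (25 + 2*8*5)² = (25 + 80)² = 105² = 11025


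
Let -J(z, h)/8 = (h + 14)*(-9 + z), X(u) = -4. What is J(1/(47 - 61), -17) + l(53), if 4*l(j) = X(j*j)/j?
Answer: -80779/371 ≈ -217.73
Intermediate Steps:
J(z, h) = -8*(-9 + z)*(14 + h) (J(z, h) = -8*(h + 14)*(-9 + z) = -8*(14 + h)*(-9 + z) = -8*(-9 + z)*(14 + h))
l(j) = -1/j (l(j) = (-4/j)/4 = -1/j)
J(1/(47 - 61), -17) + l(53) = (1008 - 112/(47 - 61) + 72*(-17) - 8*(-17)/(47 - 61)) - 1/53 = (1008 - 112/(-14) - 1224 - 8*(-17)/(-14)) - 1*1/53 = (1008 - 112*(-1/14) - 1224 - 8*(-17)*(-1/14)) - 1/53 = (1008 + 8 - 1224 - 68/7) - 1/53 = -1524/7 - 1/53 = -80779/371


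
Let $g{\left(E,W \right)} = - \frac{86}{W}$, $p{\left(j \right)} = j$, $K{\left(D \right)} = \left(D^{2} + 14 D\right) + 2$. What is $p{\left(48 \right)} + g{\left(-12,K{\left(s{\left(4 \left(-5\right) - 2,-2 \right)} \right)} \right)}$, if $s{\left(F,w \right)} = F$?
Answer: $\frac{4229}{89} \approx 47.517$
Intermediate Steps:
$K{\left(D \right)} = 2 + D^{2} + 14 D$
$p{\left(48 \right)} + g{\left(-12,K{\left(s{\left(4 \left(-5\right) - 2,-2 \right)} \right)} \right)} = 48 - \frac{86}{2 + \left(4 \left(-5\right) - 2\right)^{2} + 14 \left(4 \left(-5\right) - 2\right)} = 48 - \frac{86}{2 + \left(-20 - 2\right)^{2} + 14 \left(-20 - 2\right)} = 48 - \frac{86}{2 + \left(-22\right)^{2} + 14 \left(-22\right)} = 48 - \frac{86}{2 + 484 - 308} = 48 - \frac{86}{178} = 48 - \frac{43}{89} = \frac{4229}{89}$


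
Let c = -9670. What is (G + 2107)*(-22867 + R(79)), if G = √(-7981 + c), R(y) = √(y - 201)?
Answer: -(2107 + I*√17651)*(22867 - I*√122) ≈ -4.8182e+7 - 3.0148e+6*I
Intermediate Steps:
R(y) = √(-201 + y)
G = I*√17651 (G = √(-7981 - 9670) = √(-17651) = I*√17651 ≈ 132.86*I)
(G + 2107)*(-22867 + R(79)) = (I*√17651 + 2107)*(-22867 + √(-201 + 79)) = (2107 + I*√17651)*(-22867 + √(-122)) = (2107 + I*√17651)*(-22867 + I*√122) = (-22867 + I*√122)*(2107 + I*√17651)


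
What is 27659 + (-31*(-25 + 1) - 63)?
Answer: 28340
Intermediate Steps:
27659 + (-31*(-25 + 1) - 63) = 27659 + (-31*(-24) - 63) = 27659 + (744 - 63) = 27659 + 681 = 28340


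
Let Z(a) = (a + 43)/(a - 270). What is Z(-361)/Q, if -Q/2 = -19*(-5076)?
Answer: -53/20285388 ≈ -2.6127e-6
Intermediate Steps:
Q = -192888 (Q = -(-38)*(-5076) = -2*96444 = -192888)
Z(a) = (43 + a)/(-270 + a)
Z(-361)/Q = ((43 - 361)/(-270 - 361))/(-192888) = (-318/(-631))*(-1/192888) = -1/631*(-318)*(-1/192888) = (318/631)*(-1/192888) = -53/20285388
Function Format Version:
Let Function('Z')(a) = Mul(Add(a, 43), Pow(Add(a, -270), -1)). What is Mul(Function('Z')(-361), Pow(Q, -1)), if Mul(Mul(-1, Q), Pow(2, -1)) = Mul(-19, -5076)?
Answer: Rational(-53, 20285388) ≈ -2.6127e-6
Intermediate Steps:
Q = -192888 (Q = Mul(-2, Mul(-19, -5076)) = Mul(-2, 96444) = -192888)
Function('Z')(a) = Mul(Pow(Add(-270, a), -1), Add(43, a)) (Function('Z')(a) = Mul(Add(43, a), Pow(Add(-270, a), -1)) = Mul(Pow(Add(-270, a), -1), Add(43, a)))
Mul(Function('Z')(-361), Pow(Q, -1)) = Mul(Mul(Pow(Add(-270, -361), -1), Add(43, -361)), Pow(-192888, -1)) = Mul(Mul(Pow(-631, -1), -318), Rational(-1, 192888)) = Mul(Mul(Rational(-1, 631), -318), Rational(-1, 192888)) = Mul(Rational(318, 631), Rational(-1, 192888)) = Rational(-53, 20285388)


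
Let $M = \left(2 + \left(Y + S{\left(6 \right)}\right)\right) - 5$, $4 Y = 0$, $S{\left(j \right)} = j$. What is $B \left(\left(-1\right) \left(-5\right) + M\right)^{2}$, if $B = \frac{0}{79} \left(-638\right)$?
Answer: $0$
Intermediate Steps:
$Y = 0$ ($Y = \frac{1}{4} \cdot 0 = 0$)
$M = 3$ ($M = \left(2 + \left(0 + 6\right)\right) - 5 = \left(2 + 6\right) - 5 = 8 - 5 = 3$)
$B = 0$ ($B = 0 \cdot \frac{1}{79} \left(-638\right) = 0 \left(-638\right) = 0$)
$B \left(\left(-1\right) \left(-5\right) + M\right)^{2} = 0 \left(\left(-1\right) \left(-5\right) + 3\right)^{2} = 0 \left(5 + 3\right)^{2} = 0 \cdot 8^{2} = 0 \cdot 64 = 0$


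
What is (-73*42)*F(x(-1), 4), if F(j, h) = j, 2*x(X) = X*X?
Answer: -1533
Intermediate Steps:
x(X) = X²/2 (x(X) = (X*X)/2 = X²/2)
(-73*42)*F(x(-1), 4) = (-73*42)*((½)*(-1)²) = -1533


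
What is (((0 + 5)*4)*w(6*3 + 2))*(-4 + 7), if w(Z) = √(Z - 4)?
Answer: 240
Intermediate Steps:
w(Z) = √(-4 + Z)
(((0 + 5)*4)*w(6*3 + 2))*(-4 + 7) = (((0 + 5)*4)*√(-4 + (6*3 + 2)))*(-4 + 7) = ((5*4)*√(-4 + (18 + 2)))*3 = (20*√(-4 + 20))*3 = (20*√16)*3 = (20*4)*3 = 80*3 = 240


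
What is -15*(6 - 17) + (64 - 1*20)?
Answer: 209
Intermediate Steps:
-15*(6 - 17) + (64 - 1*20) = -15*(-11) + (64 - 20) = 165 + 44 = 209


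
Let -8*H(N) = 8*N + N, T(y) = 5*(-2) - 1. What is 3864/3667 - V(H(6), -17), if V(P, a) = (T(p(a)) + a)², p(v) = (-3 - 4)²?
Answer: -2871064/3667 ≈ -782.95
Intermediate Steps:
p(v) = 49 (p(v) = (-7)² = 49)
T(y) = -11 (T(y) = -10 - 1 = -11)
H(N) = -9*N/8 (H(N) = -(8*N + N)/8 = -9*N/8)
V(P, a) = (-11 + a)²
3864/3667 - V(H(6), -17) = 3864/3667 - (-11 - 17)² = 3864*(1/3667) - 1*(-28)² = 3864/3667 - 1*784 = 3864/3667 - 784 = -2871064/3667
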